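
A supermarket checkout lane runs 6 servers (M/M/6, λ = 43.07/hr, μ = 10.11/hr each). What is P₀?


a = λ/μ = 43.07/10.11 = 4.2601; ρ = a/c = 0.7100
Σ_{k=0}^{5} a^k/k! (terms k=0..5) = 1.00000 + 4.26014 + 9.07439 + 12.88605 + 13.72409 + 11.69331 = 52.63798
Tail: a^6/(6!(1−ρ)) = 5977.81261/(720·0.2900) = 28.63165
P₀ = 1/(52.63798 + 28.63165) = 1/81.26963 = 0.012305

Final: 0.012305


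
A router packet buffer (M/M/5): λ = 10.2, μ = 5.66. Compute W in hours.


a = 1.8021; ρ = 0.3604; P₀ = 0.164244
Lq = P₀·a^c·ρ/(c!(1−ρ)²) = 0.02292
Wq = Lq/λ = 0.02292/10.2 = 0.002247 hr
W = Wq + 1/μ = 0.002247 + 0.17668 = 0.17893 hr

Final: 0.17893 hr


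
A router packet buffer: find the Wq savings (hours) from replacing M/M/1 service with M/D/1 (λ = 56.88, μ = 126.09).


ρ = 56.88/126.09 = 0.4511
Wq(M/M/1) = ρ/(μ−λ) = 0.4511/69.21 = 0.006518 hr
Wq(M/D/1) = ρ/(2(μ−λ)) = 0.003259 hr
Savings = 0.006518 − 0.003259 = 0.003259 hr

Final: 0.003259 hr


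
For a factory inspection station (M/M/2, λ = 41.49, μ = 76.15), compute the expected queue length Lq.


a = λ/μ = 0.5448; ρ = a/2 = 0.2724
P₀ = 0.571805
Lq = P₀·a^c·ρ / (c!·(1−ρ)²) = 0.571805·0.29686·0.2724/(2·0.52937)
= 0.04368

Final: 0.04368


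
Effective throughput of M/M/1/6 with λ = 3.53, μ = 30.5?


ρ = 0.1157; P_K = (1−ρ)ρ^6/(1−ρ^7) = 0.000002125
λ_eff = λ(1 − P_K) = 3.53·(1 − 0.000002125) = 3.53·0.999998 = 3.5300 /hr

Final: 3.5300 /hr


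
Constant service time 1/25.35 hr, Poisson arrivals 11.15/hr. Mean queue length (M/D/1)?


ρ = 11.15/25.35 = 0.4398
M/D/1: Lq = ρ²/(2(1−ρ)) = 0.1935/(2·0.5602) = 0.17268

Final: 0.17268


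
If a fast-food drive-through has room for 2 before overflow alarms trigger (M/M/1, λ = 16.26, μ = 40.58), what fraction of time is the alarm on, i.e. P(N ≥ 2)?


ρ = 16.26/40.58 = 0.4007
P(N ≥ n) = ρ^n = 0.4007^2 = 0.160552

Final: 0.160552


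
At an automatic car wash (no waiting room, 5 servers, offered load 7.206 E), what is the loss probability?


B(c,a) = (a^c/c!) / Σ_{k=0}^{c} a^k/k!
a^5/5! = 161.916103
Σ terms (k=0..5): 1.00000 + 7.20600 + 25.96322 + 62.36365 + 112.34811 + 161.91610 = 370.797086
B = 161.916103/370.797086 = 0.436670

Final: 0.436670


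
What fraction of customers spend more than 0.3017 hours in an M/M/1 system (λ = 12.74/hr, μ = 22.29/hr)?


W ~ Exponential(μ−λ) for M/M/1.
μ − λ = 22.29 − 12.74 = 9.5500
P(W > t) = e^{−(μ−λ)t} = e^{−2.8812} = 0.056065

Final: 0.056065


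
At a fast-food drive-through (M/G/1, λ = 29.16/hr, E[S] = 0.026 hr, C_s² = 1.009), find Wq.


ρ = λ·E[S] = 29.16·0.026 = 0.7582
E[S²] = E[S]²(1+C_s²) = 0.026²·(1+1.009) = 0.001358
Wq = λ·E[S²]/(2(1−ρ)) = 29.16·0.001358/(2·0.2418) = 0.08188 hr

Final: 0.08188 hr


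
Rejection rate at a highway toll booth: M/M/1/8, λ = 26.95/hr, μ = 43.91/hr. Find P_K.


ρ = λ/μ = 26.95/43.91 = 0.6138
P_K = (1−ρ)ρ^K/(1−ρ^(K+1)) = (0.3862·0.020136)/(1 − 0.012358)
= 0.007777/0.987642 = 0.007875

Final: 0.007875


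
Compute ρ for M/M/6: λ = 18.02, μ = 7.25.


ρ = λ/(cμ) = 18.02/(6·7.25) = 18.02/43.50 = 0.4143

Final: 0.4143


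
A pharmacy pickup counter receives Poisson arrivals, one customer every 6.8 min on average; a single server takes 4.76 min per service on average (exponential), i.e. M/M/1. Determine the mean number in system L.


λ = 60/6.8 = 8.8235 /hr
μ = 60/4.76 = 12.6050 /hr
ρ = λ/μ = 8.8235/12.6050 = 0.7000
L = ρ/(1−ρ) = 0.7000/0.3000 = 2.3333

Final: 2.3333


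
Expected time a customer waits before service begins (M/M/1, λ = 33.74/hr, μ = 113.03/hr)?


ρ = 33.74/113.03 = 0.2985
Wq = ρ/(μ−λ) = 0.2985/(113.03 − 33.74) = 0.2985/79.29 = 0.003765 hr

Final: 0.003765 hr


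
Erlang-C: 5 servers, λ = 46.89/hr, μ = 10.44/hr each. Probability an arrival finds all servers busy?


a = λ/μ = 4.4914; ρ = a/5 = 0.8983
P₀ = 0.005067 (from M/M/c formula)
C(c,a) = [a^c/(c!(1−ρ))]·P₀ = [1827.67373/(120·0.1017)]·0.005067
= 149.72468·0.005067 = 0.758645

Final: 0.758645


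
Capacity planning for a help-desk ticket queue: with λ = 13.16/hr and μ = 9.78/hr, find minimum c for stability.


Stability requires cμ > λ ⇔ c > λ/μ.
λ/μ = 13.16/9.78 = 1.3456
Minimum integer c = ⌊1.3456⌋ + 1 = 2
Check: 2·9.78 = 19.56 > 13.16, while 1·9.78 = 9.78 ≤ 13.16

Final: 2 servers


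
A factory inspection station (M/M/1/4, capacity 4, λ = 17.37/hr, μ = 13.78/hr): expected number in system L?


ρ = 17.37/13.78 = 1.2605
L = ρ[1 − (K+1)ρ^K + Kρ^(K+1)] / [(1−ρ)(1−ρ^(K+1))]
Numerator: 1.2605·(1 − 5·2.524657 + 4·3.182387) = 1.394469
Denominator: (-0.2605)·(-2.182387) = 0.568561
L = 1.394469/0.568561 = 2.4526

Final: 2.4526


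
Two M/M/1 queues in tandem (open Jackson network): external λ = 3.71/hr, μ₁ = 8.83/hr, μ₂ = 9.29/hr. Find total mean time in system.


Each node sees arrival rate λ = 3.71/hr (tandem ⇒ throughput preserved).
W₁ = 1/(μ₁−λ) = 1/(8.83−3.71) = 0.19531 hr
W₂ = 1/(μ₂−λ) = 1/(9.29−3.71) = 0.17921 hr
W_total = W₁ + W₂ = 0.19531 + 0.17921 = 0.37452 hr

Final: 0.37452 hr


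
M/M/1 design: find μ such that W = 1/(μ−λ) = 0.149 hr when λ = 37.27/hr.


W = 1/(μ−λ) ⇒ μ − λ = 1/W = 1/0.149 = 6.7114
μ = λ + 1/W = 37.27 + 6.7114 = 43.9814 per hr

Final: 43.9814 /hr


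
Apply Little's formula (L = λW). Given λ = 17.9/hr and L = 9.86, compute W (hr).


W = L/λ = 9.86/17.9 = 0.5508 hr

Final: 0.5508 hr


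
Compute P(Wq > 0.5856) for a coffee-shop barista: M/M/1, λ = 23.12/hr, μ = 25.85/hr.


ρ = 23.12/25.85 = 0.8944
P(Wq > t) = ρ·e^{−(μ−λ)t} = 0.8944·e^{−1.5987}
= 0.8944·0.202162 = 0.180811

Final: 0.180811


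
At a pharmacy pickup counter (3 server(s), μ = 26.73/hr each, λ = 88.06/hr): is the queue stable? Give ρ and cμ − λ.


Total capacity cμ = 3·26.73 = 80.19/hr
ρ = λ/(cμ) = 88.06/80.19 = 1.0981
Stable ⇔ ρ < 1: NO
Spare capacity = cμ − λ = 80.19 − 88.06 = -7.87/hr

Final: ρ = 1.0981; unstable; margin = -7.87/hr


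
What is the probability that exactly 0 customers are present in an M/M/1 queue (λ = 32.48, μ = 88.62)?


ρ = 32.48/88.62 = 0.3665
P_n = (1−ρ)·ρ^n = (1 − 0.3665)·0.3665^0 = 0.6335·1.000000 = 0.633491

Final: 0.633491


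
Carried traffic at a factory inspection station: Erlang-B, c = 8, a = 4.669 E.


B(8,4.669) = 0.055232 (Erlang-B)
Carried load = a(1 − B) = 4.669·(1 − 0.055232) = 4.669·0.944768 = 4.4111 E

Final: 4.4111 Erlangs


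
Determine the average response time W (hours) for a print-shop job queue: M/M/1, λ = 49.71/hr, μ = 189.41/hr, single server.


W = 1/(μ−λ) = 1/(189.41 − 49.71) = 1/139.70 = 0.007158 hr

Final: 0.007158 hr


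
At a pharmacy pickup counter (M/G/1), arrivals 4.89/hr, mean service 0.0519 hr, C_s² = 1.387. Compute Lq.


ρ = λ·E[S] = 4.89·0.0519 = 0.2538
Lq = ρ²(1+C_s²)/(2(1−ρ)) = 0.06441·(1+1.387)/(2·0.7462)
= 0.06441·2.3870/1.4924 = 0.10302

Final: 0.10302


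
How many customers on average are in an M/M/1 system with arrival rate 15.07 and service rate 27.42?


ρ = λ/μ = 15.07/27.42 = 0.5496
L = ρ/(1−ρ) = 0.5496/(1 − 0.5496) = 0.5496/0.4504 = 1.2202

Final: 1.2202


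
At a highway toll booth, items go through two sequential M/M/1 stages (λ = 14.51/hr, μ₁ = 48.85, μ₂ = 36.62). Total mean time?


Each node sees arrival rate λ = 14.51/hr (tandem ⇒ throughput preserved).
W₁ = 1/(μ₁−λ) = 1/(48.85−14.51) = 0.02912 hr
W₂ = 1/(μ₂−λ) = 1/(36.62−14.51) = 0.04523 hr
W_total = W₁ + W₂ = 0.02912 + 0.04523 = 0.07435 hr

Final: 0.07435 hr


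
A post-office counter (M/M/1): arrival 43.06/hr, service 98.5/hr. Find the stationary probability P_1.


ρ = 43.06/98.5 = 0.4372
P_n = (1−ρ)·ρ^n = (1 − 0.4372)·0.4372^1 = 0.5628·0.437157 = 0.246051

Final: 0.246051


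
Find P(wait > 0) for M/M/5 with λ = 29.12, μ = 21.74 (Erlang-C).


a = λ/μ = 1.3395; ρ = a/5 = 0.2679
P₀ = 0.261760 (from M/M/c formula)
C(c,a) = [a^c/(c!(1−ρ))]·P₀ = [4.31181/(120·0.7321)]·0.261760
= 0.04908·0.261760 = 0.012847

Final: 0.012847


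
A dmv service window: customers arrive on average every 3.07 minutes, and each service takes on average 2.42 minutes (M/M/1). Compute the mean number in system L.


λ = 60/3.07 = 19.5440 /hr
μ = 60/2.42 = 24.7934 /hr
ρ = λ/μ = 19.5440/24.7934 = 0.7883
L = ρ/(1−ρ) = 0.7883/0.2117 = 3.7231

Final: 3.7231


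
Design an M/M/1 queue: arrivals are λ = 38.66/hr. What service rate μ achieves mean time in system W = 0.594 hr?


W = 1/(μ−λ) ⇒ μ − λ = 1/W = 1/0.594 = 1.6835
μ = λ + 1/W = 38.66 + 1.6835 = 40.3435 per hr

Final: 40.3435 /hr


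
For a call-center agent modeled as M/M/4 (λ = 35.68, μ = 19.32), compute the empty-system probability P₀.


a = λ/μ = 35.68/19.32 = 1.8468; ρ = a/c = 0.4617
Σ_{k=0}^{3} a^k/k! (terms k=0..3) = 1.00000 + 1.84679 + 1.70532 + 1.04979 = 5.60190
Tail: a^4/(4!(1−ρ)) = 11.63244/(24·0.5383) = 0.90040
P₀ = 1/(5.60190 + 0.90040) = 1/6.50229 = 0.153792

Final: 0.153792


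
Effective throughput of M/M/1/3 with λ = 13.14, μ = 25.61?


ρ = 0.5131; P_K = (1−ρ)ρ^3/(1−ρ^4) = 0.070665
λ_eff = λ(1 − P_K) = 13.14·(1 − 0.070665) = 13.14·0.929335 = 12.2115 /hr

Final: 12.2115 /hr


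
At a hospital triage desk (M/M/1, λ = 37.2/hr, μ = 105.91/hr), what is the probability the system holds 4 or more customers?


ρ = 37.2/105.91 = 0.3512
P(N ≥ n) = ρ^n = 0.3512^4 = 0.015220

Final: 0.015220


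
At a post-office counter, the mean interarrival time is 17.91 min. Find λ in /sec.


λ = 1/(interarrival time) in consistent units.
1 second = 0.0166667 min, so λ = 0.0166667/17.91 = 0.0009306 per second

Final: 0.0009306 /sec


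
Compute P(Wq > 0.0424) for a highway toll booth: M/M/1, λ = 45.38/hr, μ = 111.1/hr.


ρ = 45.38/111.1 = 0.4085
P(Wq > t) = ρ·e^{−(μ−λ)t} = 0.4085·e^{−2.7865}
= 0.4085·0.061635 = 0.025175

Final: 0.025175


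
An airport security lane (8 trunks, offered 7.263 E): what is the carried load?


B(8,7.263) = 0.193925 (Erlang-B)
Carried load = a(1 − B) = 7.263·(1 − 0.193925) = 7.263·0.806075 = 5.8545 E

Final: 5.8545 Erlangs


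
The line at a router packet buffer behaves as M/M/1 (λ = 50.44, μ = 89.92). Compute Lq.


ρ = 50.44/89.92 = 0.5609
Lq = ρ²/(1−ρ) = 0.3147/0.4391 = 0.7167

Final: 0.7167


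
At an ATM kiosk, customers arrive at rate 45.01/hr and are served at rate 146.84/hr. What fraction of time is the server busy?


ρ = λ/μ = 45.01/146.84 = 0.3065

Final: 0.3065


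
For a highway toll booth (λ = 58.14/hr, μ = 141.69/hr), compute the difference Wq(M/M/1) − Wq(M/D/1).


ρ = 58.14/141.69 = 0.4103
Wq(M/M/1) = ρ/(μ−λ) = 0.4103/83.55 = 0.004911 hr
Wq(M/D/1) = ρ/(2(μ−λ)) = 0.002456 hr
Savings = 0.004911 − 0.002456 = 0.002456 hr

Final: 0.002456 hr


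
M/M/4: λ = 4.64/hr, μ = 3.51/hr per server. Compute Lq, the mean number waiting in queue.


a = λ/μ = 1.3219; ρ = a/4 = 0.3305
P₀ = 0.265198
Lq = P₀·a^c·ρ / (c!·(1−ρ)²) = 0.265198·3.05382·0.3305/(24·0.44825)
= 0.02488

Final: 0.02488


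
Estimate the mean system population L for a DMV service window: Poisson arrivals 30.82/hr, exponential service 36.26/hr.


ρ = λ/μ = 30.82/36.26 = 0.8500
L = ρ/(1−ρ) = 0.8500/(1 − 0.8500) = 0.8500/0.1500 = 5.6654

Final: 5.6654


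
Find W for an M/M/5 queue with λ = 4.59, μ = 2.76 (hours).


a = 1.6630; ρ = 0.3326; P₀ = 0.189035
Lq = P₀·a^c·ρ/(c!(1−ρ)²) = 0.01496
Wq = Lq/λ = 0.01496/4.59 = 0.003260 hr
W = Wq + 1/μ = 0.003260 + 0.36232 = 0.36558 hr

Final: 0.36558 hr


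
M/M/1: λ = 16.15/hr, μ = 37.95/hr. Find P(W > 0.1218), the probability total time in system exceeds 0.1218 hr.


W ~ Exponential(μ−λ) for M/M/1.
μ − λ = 37.95 − 16.15 = 21.8000
P(W > t) = e^{−(μ−λ)t} = e^{−2.6552} = 0.070282

Final: 0.070282


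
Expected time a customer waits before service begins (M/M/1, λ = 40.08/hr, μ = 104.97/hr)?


ρ = 40.08/104.97 = 0.3818
Wq = ρ/(μ−λ) = 0.3818/(104.97 − 40.08) = 0.3818/64.89 = 0.005884 hr

Final: 0.005884 hr


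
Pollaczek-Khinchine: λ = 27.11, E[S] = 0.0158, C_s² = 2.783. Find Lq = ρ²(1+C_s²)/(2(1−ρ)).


ρ = λ·E[S] = 27.11·0.0158 = 0.4283
Lq = ρ²(1+C_s²)/(2(1−ρ)) = 0.1835·(1+2.783)/(2·0.5717)
= 0.1835·3.7830/1.1433 = 0.60707

Final: 0.60707


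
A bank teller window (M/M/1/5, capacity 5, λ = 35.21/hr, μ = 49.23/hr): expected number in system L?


ρ = 35.21/49.23 = 0.7152
L = ρ[1 − (K+1)ρ^K + Kρ^(K+1)] / [(1−ρ)(1−ρ^(K+1))]
Numerator: 0.7152·(1 − 6·0.187146 + 5·0.133850) = 0.390772
Denominator: (0.2848)·(0.866150) = 0.246667
L = 0.390772/0.246667 = 1.5842

Final: 1.5842


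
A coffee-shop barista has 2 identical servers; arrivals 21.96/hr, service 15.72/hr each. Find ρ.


ρ = λ/(cμ) = 21.96/(2·15.72) = 21.96/31.44 = 0.6985

Final: 0.6985


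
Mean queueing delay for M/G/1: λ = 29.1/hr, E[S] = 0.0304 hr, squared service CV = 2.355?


ρ = λ·E[S] = 29.1·0.0304 = 0.8846
E[S²] = E[S]²(1+C_s²) = 0.0304²·(1+2.355) = 0.003101
Wq = λ·E[S²]/(2(1−ρ)) = 29.1·0.003101/(2·0.1154) = 0.39106 hr

Final: 0.39106 hr


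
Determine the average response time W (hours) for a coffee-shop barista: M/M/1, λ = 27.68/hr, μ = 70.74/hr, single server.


W = 1/(μ−λ) = 1/(70.74 − 27.68) = 1/43.06 = 0.02322 hr

Final: 0.02322 hr


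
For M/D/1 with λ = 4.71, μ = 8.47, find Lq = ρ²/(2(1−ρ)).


ρ = 4.71/8.47 = 0.5561
M/D/1: Lq = ρ²/(2(1−ρ)) = 0.3092/(2·0.4439) = 0.34829

Final: 0.34829


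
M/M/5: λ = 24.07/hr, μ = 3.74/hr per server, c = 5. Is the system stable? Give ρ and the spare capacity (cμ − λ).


Total capacity cμ = 5·3.74 = 18.70/hr
ρ = λ/(cμ) = 24.07/18.70 = 1.2872
Stable ⇔ ρ < 1: NO
Spare capacity = cμ − λ = 18.70 − 24.07 = -5.37/hr

Final: ρ = 1.2872; unstable; margin = -5.37/hr


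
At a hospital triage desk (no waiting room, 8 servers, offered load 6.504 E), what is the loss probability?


B(c,a) = (a^c/c!) / Σ_{k=0}^{c} a^k/k!
a^8/8! = 79.418876
Σ terms (k=0..8): 1.00000 + 6.50400 + 21.15101 + 45.85539 + 74.56086 + 96.98876 + 105.13582 + 97.68619 + 79.41888 = 528.300901
B = 79.418876/528.300901 = 0.150329

Final: 0.150329


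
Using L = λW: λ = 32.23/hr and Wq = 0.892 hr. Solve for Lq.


Lq = λWq = 32.23·0.892 = 28.7492

Final: 28.7492


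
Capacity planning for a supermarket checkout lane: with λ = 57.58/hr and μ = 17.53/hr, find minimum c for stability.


Stability requires cμ > λ ⇔ c > λ/μ.
λ/μ = 57.58/17.53 = 3.2847
Minimum integer c = ⌊3.2847⌋ + 1 = 4
Check: 4·17.53 = 70.12 > 57.58, while 3·17.53 = 52.59 ≤ 57.58

Final: 4 servers


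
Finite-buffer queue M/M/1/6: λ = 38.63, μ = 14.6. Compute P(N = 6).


ρ = λ/μ = 38.63/14.6 = 2.6459
P_K = (1−ρ)ρ^K/(1−ρ^(K+1)) = (-1.6459·343.108213)/(1 − 907.826731)
= -564.718518/-906.826731 = 0.622741

Final: 0.622741


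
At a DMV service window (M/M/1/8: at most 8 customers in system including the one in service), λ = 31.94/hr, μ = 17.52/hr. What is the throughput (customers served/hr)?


ρ = 1.8231; P_K = (1−ρ)ρ^8/(1−ρ^9) = 0.453510
λ_eff = λ(1 − P_K) = 31.94·(1 − 0.453510) = 31.94·0.546490 = 17.4549 /hr

Final: 17.4549 /hr


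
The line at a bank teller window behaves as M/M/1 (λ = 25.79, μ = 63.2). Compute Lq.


ρ = 25.79/63.2 = 0.4081
Lq = ρ²/(1−ρ) = 0.1665/0.5919 = 0.2813

Final: 0.2813


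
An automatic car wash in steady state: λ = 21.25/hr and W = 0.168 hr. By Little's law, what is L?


L = λW = 21.25·0.168 = 3.5700

Final: 3.5700


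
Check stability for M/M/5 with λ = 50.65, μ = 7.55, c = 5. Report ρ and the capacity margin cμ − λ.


Total capacity cμ = 5·7.55 = 37.75/hr
ρ = λ/(cμ) = 50.65/37.75 = 1.3417
Stable ⇔ ρ < 1: NO
Spare capacity = cμ − λ = 37.75 − 50.65 = -12.90/hr

Final: ρ = 1.3417; unstable; margin = -12.90/hr


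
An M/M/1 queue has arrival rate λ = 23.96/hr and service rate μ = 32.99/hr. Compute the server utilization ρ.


ρ = λ/μ = 23.96/32.99 = 0.7263

Final: 0.7263


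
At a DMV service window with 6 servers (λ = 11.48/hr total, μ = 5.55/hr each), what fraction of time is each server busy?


ρ = λ/(cμ) = 11.48/(6·5.55) = 11.48/33.30 = 0.3447

Final: 0.3447


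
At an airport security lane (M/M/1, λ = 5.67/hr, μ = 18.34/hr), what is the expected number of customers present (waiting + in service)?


ρ = λ/μ = 5.67/18.34 = 0.3092
L = ρ/(1−ρ) = 0.3092/(1 − 0.3092) = 0.3092/0.6908 = 0.4475

Final: 0.4475


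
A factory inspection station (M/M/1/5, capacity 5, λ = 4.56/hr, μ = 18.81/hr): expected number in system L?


ρ = 4.56/18.81 = 0.2424
L = ρ[1 − (K+1)ρ^K + Kρ^(K+1)] / [(1−ρ)(1−ρ^(K+1))]
Numerator: 0.2424·(1 − 6·0.0008373 + 5·0.0002030) = 0.241452
Denominator: (0.7576)·(0.999797) = 0.757422
L = 0.241452/0.757422 = 0.3188

Final: 0.3188


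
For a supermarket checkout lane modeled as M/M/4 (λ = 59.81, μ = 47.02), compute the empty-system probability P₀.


a = λ/μ = 59.81/47.02 = 1.2720; ρ = a/c = 0.3180
Σ_{k=0}^{3} a^k/k! (terms k=0..3) = 1.00000 + 1.27201 + 0.80901 + 0.34302 = 3.42404
Tail: a^4/(4!(1−ρ)) = 2.61797/(24·0.6820) = 0.15995
P₀ = 1/(3.42404 + 0.15995) = 1/3.58399 = 0.279019

Final: 0.279019


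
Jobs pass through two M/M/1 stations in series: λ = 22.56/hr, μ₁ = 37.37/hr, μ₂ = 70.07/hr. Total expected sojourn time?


Each node sees arrival rate λ = 22.56/hr (tandem ⇒ throughput preserved).
W₁ = 1/(μ₁−λ) = 1/(37.37−22.56) = 0.06752 hr
W₂ = 1/(μ₂−λ) = 1/(70.07−22.56) = 0.02105 hr
W_total = W₁ + W₂ = 0.06752 + 0.02105 = 0.08857 hr

Final: 0.08857 hr


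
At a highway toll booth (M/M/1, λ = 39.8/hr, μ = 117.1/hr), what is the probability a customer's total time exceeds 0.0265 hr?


W ~ Exponential(μ−λ) for M/M/1.
μ − λ = 117.1 − 39.8 = 77.3000
P(W > t) = e^{−(μ−λ)t} = e^{−2.0484} = 0.128935

Final: 0.128935


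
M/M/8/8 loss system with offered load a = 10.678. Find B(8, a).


B(c,a) = (a^c/c!) / Σ_{k=0}^{c} a^k/k!
a^8/8! = 4191.783161
Σ terms (k=0..8): 1.00000 + 10.67800 + 57.00984 + 202.91703 + 541.68701 + 1156.82679 + 2058.76607 + 3140.50059 + 4191.78316 = 11361.168498
B = 4191.783161/11361.168498 = 0.368957

Final: 0.368957


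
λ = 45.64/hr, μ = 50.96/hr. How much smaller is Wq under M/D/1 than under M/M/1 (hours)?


ρ = 45.64/50.96 = 0.8956
Wq(M/M/1) = ρ/(μ−λ) = 0.8956/5.32 = 0.16835 hr
Wq(M/D/1) = ρ/(2(μ−λ)) = 0.08417 hr
Savings = 0.16835 − 0.08417 = 0.08417 hr

Final: 0.08417 hr


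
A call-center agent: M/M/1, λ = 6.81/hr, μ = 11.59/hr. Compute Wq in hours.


ρ = 6.81/11.59 = 0.5876
Wq = ρ/(μ−λ) = 0.5876/(11.59 − 6.81) = 0.5876/4.78 = 0.1229 hr

Final: 0.1229 hr


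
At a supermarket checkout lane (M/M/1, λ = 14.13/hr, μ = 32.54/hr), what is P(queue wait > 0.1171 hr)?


ρ = 14.13/32.54 = 0.4342
P(Wq > t) = ρ·e^{−(μ−λ)t} = 0.4342·e^{−2.1558}
= 0.4342·0.115809 = 0.050288

Final: 0.050288


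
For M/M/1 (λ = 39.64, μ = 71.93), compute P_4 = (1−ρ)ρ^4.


ρ = 39.64/71.93 = 0.5511
P_n = (1−ρ)·ρ^n = (1 − 0.5511)·0.5511^4 = 0.4489·0.092235 = 0.041405

Final: 0.041405


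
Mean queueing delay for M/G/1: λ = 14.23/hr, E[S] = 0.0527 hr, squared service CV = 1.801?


ρ = λ·E[S] = 14.23·0.0527 = 0.7499
E[S²] = E[S]²(1+C_s²) = 0.0527²·(1+1.801) = 0.007779
Wq = λ·E[S²]/(2(1−ρ)) = 14.23·0.007779/(2·0.2501) = 0.22133 hr

Final: 0.22133 hr


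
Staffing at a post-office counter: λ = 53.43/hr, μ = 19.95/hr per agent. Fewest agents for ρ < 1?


Stability requires cμ > λ ⇔ c > λ/μ.
λ/μ = 53.43/19.95 = 2.6782
Minimum integer c = ⌊2.6782⌋ + 1 = 3
Check: 3·19.95 = 59.85 > 53.43, while 2·19.95 = 39.90 ≤ 53.43

Final: 3 servers


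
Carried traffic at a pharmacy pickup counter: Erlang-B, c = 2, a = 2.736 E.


B(2,2.736) = 0.500458 (Erlang-B)
Carried load = a(1 − B) = 2.736·(1 − 0.500458) = 2.736·0.499542 = 1.3667 E

Final: 1.3667 Erlangs


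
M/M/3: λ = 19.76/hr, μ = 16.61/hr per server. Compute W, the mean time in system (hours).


a = 1.1896; ρ = 0.3965; P₀ = 0.297417
Lq = P₀·a^c·ρ/(c!(1−ρ)²) = 0.09088
Wq = Lq/λ = 0.09088/19.76 = 0.004599 hr
W = Wq + 1/μ = 0.004599 + 0.06020 = 0.06480 hr

Final: 0.06480 hr


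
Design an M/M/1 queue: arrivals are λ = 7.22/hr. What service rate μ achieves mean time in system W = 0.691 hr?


W = 1/(μ−λ) ⇒ μ − λ = 1/W = 1/0.691 = 1.4472
μ = λ + 1/W = 7.22 + 1.4472 = 8.6672 per hr

Final: 8.6672 /hr


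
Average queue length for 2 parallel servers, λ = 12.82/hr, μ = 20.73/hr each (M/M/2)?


a = λ/μ = 0.6184; ρ = a/2 = 0.3092
P₀ = 0.527634
Lq = P₀·a^c·ρ / (c!·(1−ρ)²) = 0.527634·0.38245·0.3092/(2·0.47719)
= 0.06538

Final: 0.06538


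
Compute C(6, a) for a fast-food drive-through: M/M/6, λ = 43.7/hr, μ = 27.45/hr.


a = λ/μ = 1.5920; ρ = a/6 = 0.2653
P₀ = 0.203447 (from M/M/c formula)
C(c,a) = [a^c/(c!(1−ρ))]·P₀ = [16.27926/(720·0.7347)]·0.203447
= 0.03078·0.203447 = 0.006261

Final: 0.006261


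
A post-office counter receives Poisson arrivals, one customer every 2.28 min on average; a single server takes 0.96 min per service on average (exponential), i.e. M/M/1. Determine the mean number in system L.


λ = 60/2.28 = 26.3158 /hr
μ = 60/0.96 = 62.5000 /hr
ρ = λ/μ = 26.3158/62.5000 = 0.4211
L = ρ/(1−ρ) = 0.4211/0.5789 = 0.7273

Final: 0.7273


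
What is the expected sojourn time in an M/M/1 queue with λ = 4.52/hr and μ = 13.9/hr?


W = 1/(μ−λ) = 1/(13.9 − 4.52) = 1/9.38 = 0.1066 hr

Final: 0.1066 hr


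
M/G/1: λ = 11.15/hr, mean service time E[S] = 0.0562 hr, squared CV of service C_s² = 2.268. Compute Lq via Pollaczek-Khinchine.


ρ = λ·E[S] = 11.15·0.0562 = 0.6266
Lq = ρ²(1+C_s²)/(2(1−ρ)) = 0.3927·(1+2.268)/(2·0.3734)
= 0.3927·3.2680/0.7467 = 1.71844

Final: 1.71844


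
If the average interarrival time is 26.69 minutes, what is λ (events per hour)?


λ = 1/(interarrival time) in consistent units.
1 hour = 60 min, so λ = 60/26.69 = 2.2480 per hour

Final: 2.2480 /hr


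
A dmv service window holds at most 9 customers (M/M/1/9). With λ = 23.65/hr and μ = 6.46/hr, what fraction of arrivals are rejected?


ρ = λ/μ = 23.65/6.46 = 3.6610
P_K = (1−ρ)ρ^K/(1−ρ^(K+1)) = (-2.6610·118137.463967)/(1 − 432500.158330)
= -314362.694363/-432499.158330 = 0.726852

Final: 0.726852


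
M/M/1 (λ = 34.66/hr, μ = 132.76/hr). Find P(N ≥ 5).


ρ = 34.66/132.76 = 0.2611
P(N ≥ n) = ρ^n = 0.2611^5 = 0.001213

Final: 0.001213


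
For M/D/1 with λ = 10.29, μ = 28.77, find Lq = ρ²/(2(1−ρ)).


ρ = 10.29/28.77 = 0.3577
M/D/1: Lq = ρ²/(2(1−ρ)) = 0.1279/(2·0.6423) = 0.09958

Final: 0.09958


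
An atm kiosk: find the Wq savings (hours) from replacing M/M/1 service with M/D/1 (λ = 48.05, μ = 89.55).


ρ = 48.05/89.55 = 0.5366
Wq(M/M/1) = ρ/(μ−λ) = 0.5366/41.50 = 0.01293 hr
Wq(M/D/1) = ρ/(2(μ−λ)) = 0.006465 hr
Savings = 0.01293 − 0.006465 = 0.006465 hr

Final: 0.006465 hr


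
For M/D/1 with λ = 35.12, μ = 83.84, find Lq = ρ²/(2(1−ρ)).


ρ = 35.12/83.84 = 0.4189
M/D/1: Lq = ρ²/(2(1−ρ)) = 0.1755/(2·0.5811) = 0.15098

Final: 0.15098


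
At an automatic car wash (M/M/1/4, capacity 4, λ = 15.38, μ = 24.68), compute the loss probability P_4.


ρ = λ/μ = 15.38/24.68 = 0.6232
P_K = (1−ρ)ρ^K/(1−ρ^(K+1)) = (0.3768·0.150815)/(1 − 0.093984)
= 0.056831/0.906016 = 0.062726

Final: 0.062726


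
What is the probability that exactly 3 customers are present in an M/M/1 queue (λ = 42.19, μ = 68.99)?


ρ = 42.19/68.99 = 0.6115
P_n = (1−ρ)·ρ^n = (1 − 0.6115)·0.6115^3 = 0.3885·0.228702 = 0.088842

Final: 0.088842


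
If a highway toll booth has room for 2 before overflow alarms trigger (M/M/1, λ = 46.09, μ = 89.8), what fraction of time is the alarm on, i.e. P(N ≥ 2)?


ρ = 46.09/89.8 = 0.5133
P(N ≥ n) = ρ^n = 0.5133^2 = 0.263427

Final: 0.263427


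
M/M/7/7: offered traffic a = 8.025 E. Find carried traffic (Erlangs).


B(7,8.025) = 0.309574 (Erlang-B)
Carried load = a(1 − B) = 8.025·(1 − 0.309574) = 8.025·0.690426 = 5.5407 E

Final: 5.5407 Erlangs


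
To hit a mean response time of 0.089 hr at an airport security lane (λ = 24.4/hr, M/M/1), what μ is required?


W = 1/(μ−λ) ⇒ μ − λ = 1/W = 1/0.089 = 11.2360
μ = λ + 1/W = 24.4 + 11.2360 = 35.6360 per hr

Final: 35.6360 /hr


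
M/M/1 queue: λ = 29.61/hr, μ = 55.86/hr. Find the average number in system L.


ρ = λ/μ = 29.61/55.86 = 0.5301
L = ρ/(1−ρ) = 0.5301/(1 − 0.5301) = 0.5301/0.4699 = 1.1280

Final: 1.1280


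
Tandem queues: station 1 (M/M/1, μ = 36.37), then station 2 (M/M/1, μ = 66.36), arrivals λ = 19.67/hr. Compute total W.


Each node sees arrival rate λ = 19.67/hr (tandem ⇒ throughput preserved).
W₁ = 1/(μ₁−λ) = 1/(36.37−19.67) = 0.05988 hr
W₂ = 1/(μ₂−λ) = 1/(66.36−19.67) = 0.02142 hr
W_total = W₁ + W₂ = 0.05988 + 0.02142 = 0.08130 hr

Final: 0.08130 hr


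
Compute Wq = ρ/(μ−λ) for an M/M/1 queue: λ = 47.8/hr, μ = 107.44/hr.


ρ = 47.8/107.44 = 0.4449
Wq = ρ/(μ−λ) = 0.4449/(107.44 − 47.8) = 0.4449/59.64 = 0.007460 hr

Final: 0.007460 hr


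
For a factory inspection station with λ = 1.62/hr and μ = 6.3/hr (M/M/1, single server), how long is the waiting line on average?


ρ = 1.62/6.3 = 0.2571
Lq = ρ²/(1−ρ) = 0.06612/0.7429 = 0.08901

Final: 0.08901


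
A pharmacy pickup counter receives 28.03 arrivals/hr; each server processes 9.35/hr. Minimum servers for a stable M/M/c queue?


Stability requires cμ > λ ⇔ c > λ/μ.
λ/μ = 28.03/9.35 = 2.9979
Minimum integer c = ⌊2.9979⌋ + 1 = 3
Check: 3·9.35 = 28.05 > 28.03, while 2·9.35 = 18.70 ≤ 28.03

Final: 3 servers


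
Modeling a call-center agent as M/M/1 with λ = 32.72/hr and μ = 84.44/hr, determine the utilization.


ρ = λ/μ = 32.72/84.44 = 0.3875

Final: 0.3875


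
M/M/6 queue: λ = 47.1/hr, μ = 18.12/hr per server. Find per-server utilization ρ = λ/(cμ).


ρ = λ/(cμ) = 47.1/(6·18.12) = 47.1/108.72 = 0.4332

Final: 0.4332


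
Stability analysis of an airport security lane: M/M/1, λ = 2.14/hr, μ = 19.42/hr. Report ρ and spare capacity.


Total capacity cμ = 1·19.42 = 19.42/hr
ρ = λ/(cμ) = 2.14/19.42 = 0.1102
Stable ⇔ ρ < 1: YES
Spare capacity = cμ − λ = 19.42 − 2.14 = 17.28/hr

Final: ρ = 0.1102; stable; margin = 17.28/hr


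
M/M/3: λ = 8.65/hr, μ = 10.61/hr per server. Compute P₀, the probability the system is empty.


a = λ/μ = 8.65/10.61 = 0.8153; ρ = a/c = 0.2718
Σ_{k=0}^{2} a^k/k! (terms k=0..2) = 1.00000 + 0.81527 + 0.33233 = 2.14760
Tail: a^3/(3!(1−ρ)) = 0.54188/(6·0.7282) = 0.12401
P₀ = 1/(2.14760 + 0.12401) = 1/2.27162 = 0.440215

Final: 0.440215


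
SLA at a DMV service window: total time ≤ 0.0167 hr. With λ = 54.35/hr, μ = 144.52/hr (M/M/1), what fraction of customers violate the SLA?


W ~ Exponential(μ−λ) for M/M/1.
μ − λ = 144.52 − 54.35 = 90.1700
P(W > t) = e^{−(μ−λ)t} = e^{−1.5058} = 0.221831

Final: 0.221831


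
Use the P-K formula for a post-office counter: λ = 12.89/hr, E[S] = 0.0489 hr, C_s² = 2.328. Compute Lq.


ρ = λ·E[S] = 12.89·0.0489 = 0.6303
Lq = ρ²(1+C_s²)/(2(1−ρ)) = 0.3973·(1+2.328)/(2·0.3697)
= 0.3973·3.3280/0.7394 = 1.78835

Final: 1.78835


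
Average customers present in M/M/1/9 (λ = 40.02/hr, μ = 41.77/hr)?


ρ = 40.02/41.77 = 0.9581
L = ρ[1 − (K+1)ρ^K + Kρ^(K+1)] / [(1−ρ)(1−ρ^(K+1))]
Numerator: 0.9581·(1 − 10·0.680320 + 9·0.651818) = 0.060509
Denominator: (0.04190)·(0.348182) = 0.014587
L = 0.060509/0.014587 = 4.1480

Final: 4.1480


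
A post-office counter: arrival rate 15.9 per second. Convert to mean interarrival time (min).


Mean interarrival time = 1/λ = 1/15.9 second = 0.06289 second
In minutes: 0.06289 × 0.0166667 = 0.001048 min

Final: 0.001048 min


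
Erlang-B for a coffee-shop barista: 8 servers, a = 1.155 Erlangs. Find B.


B(c,a) = (a^c/c!) / Σ_{k=0}^{c} a^k/k!
a^8/8! = 0.00007855
Σ terms (k=0..8): 1.00000 + 1.15500 + 0.66701 + 0.25680 + 0.07415 + 0.01713 + 0.003297 + 0.0005441 + 0.00007855 = 3.174012
B = 0.00007855/3.174012 = 0.00002475

Final: 0.00002475


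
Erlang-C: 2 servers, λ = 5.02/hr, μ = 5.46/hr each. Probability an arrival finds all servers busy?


a = λ/μ = 0.9194; ρ = a/2 = 0.4597
P₀ = 0.370138 (from M/M/c formula)
C(c,a) = [a^c/(c!(1−ρ))]·P₀ = [0.84532/(2·0.5403)]·0.370138
= 0.78228·0.370138 = 0.289552

Final: 0.289552


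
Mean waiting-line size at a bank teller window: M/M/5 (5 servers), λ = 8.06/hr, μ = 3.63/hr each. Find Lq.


a = λ/μ = 2.2204; ρ = a/5 = 0.4441
P₀ = 0.107162
Lq = P₀·a^c·ρ / (c!·(1−ρ)²) = 0.107162·53.96872·0.4441/(120·0.30905)
= 0.06925

Final: 0.06925


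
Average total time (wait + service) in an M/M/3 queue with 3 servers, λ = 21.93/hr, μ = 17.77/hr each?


a = 1.2341; ρ = 0.4114; P₀ = 0.283464
Lq = P₀·a^c·ρ/(c!(1−ρ)²) = 0.10542
Wq = Lq/λ = 0.10542/21.93 = 0.004807 hr
W = Wq + 1/μ = 0.004807 + 0.05627 = 0.06108 hr

Final: 0.06108 hr


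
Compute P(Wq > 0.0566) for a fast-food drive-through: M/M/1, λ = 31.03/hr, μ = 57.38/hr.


ρ = 31.03/57.38 = 0.5408
P(Wq > t) = ρ·e^{−(μ−λ)t} = 0.5408·e^{−1.4914}
= 0.5408·0.225055 = 0.121705

Final: 0.121705


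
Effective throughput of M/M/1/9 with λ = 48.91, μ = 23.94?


ρ = 2.0430; P_K = (1−ρ)ρ^9/(1−ρ^10) = 0.510933
λ_eff = λ(1 − P_K) = 48.91·(1 − 0.510933) = 48.91·0.489067 = 23.9203 /hr

Final: 23.9203 /hr


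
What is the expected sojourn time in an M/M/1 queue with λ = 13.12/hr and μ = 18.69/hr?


W = 1/(μ−λ) = 1/(18.69 − 13.12) = 1/5.57 = 0.1795 hr

Final: 0.1795 hr


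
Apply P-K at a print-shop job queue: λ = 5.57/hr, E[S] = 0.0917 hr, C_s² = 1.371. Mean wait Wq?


ρ = λ·E[S] = 5.57·0.0917 = 0.5108
E[S²] = E[S]²(1+C_s²) = 0.0917²·(1+1.371) = 0.019937
Wq = λ·E[S²]/(2(1−ρ)) = 5.57·0.019937/(2·0.4892) = 0.11350 hr

Final: 0.11350 hr


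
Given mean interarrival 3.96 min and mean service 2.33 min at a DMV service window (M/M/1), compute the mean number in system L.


λ = 60/3.96 = 15.1515 /hr
μ = 60/2.33 = 25.7511 /hr
ρ = λ/μ = 15.1515/25.7511 = 0.5884
L = ρ/(1−ρ) = 0.5884/0.4116 = 1.4294

Final: 1.4294


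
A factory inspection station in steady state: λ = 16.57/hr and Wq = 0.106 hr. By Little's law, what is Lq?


Lq = λWq = 16.57·0.106 = 1.7564

Final: 1.7564


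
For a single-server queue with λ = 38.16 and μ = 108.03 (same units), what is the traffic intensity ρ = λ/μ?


ρ = λ/μ = 38.16/108.03 = 0.3532

Final: 0.3532


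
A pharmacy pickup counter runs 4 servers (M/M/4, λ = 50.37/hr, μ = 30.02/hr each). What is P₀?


a = λ/μ = 50.37/30.02 = 1.6779; ρ = a/c = 0.4195
Σ_{k=0}^{3} a^k/k! (terms k=0..3) = 1.00000 + 1.67788 + 1.40764 + 0.78729 = 4.87281
Tail: a^4/(4!(1−ρ)) = 7.92584/(24·0.5805) = 0.56887
P₀ = 1/(4.87281 + 0.56887) = 1/5.44168 = 0.183767

Final: 0.183767


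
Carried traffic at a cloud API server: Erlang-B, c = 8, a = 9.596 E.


B(8,9.596) = 0.319025 (Erlang-B)
Carried load = a(1 − B) = 9.596·(1 − 0.319025) = 9.596·0.680975 = 6.5346 E

Final: 6.5346 Erlangs


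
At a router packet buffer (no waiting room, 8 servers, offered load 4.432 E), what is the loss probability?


B(c,a) = (a^c/c!) / Σ_{k=0}^{c} a^k/k!
a^8/8! = 3.692134
Σ terms (k=0..8): 1.00000 + 4.43200 + 9.82131 + 14.50935 + 16.07636 + 14.25009 + 10.52606 + 6.66450 + 3.69213 = 80.971813
B = 3.692134/80.971813 = 0.045598

Final: 0.045598


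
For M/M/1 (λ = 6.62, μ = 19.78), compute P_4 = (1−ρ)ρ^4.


ρ = 6.62/19.78 = 0.3347
P_n = (1−ρ)·ρ^n = (1 − 0.3347)·0.3347^4 = 0.6653·0.012547 = 0.008347

Final: 0.008347


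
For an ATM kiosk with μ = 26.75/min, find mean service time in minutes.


Mean service time = 1/μ = 1/26.75 minute = 0.03738 minute
In minutes: 0.03738 × 1 = 0.03738 min

Final: 0.03738 min


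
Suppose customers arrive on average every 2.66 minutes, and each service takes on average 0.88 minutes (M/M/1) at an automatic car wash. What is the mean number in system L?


λ = 60/2.66 = 22.5564 /hr
μ = 60/0.88 = 68.1818 /hr
ρ = λ/μ = 22.5564/68.1818 = 0.3308
L = ρ/(1−ρ) = 0.3308/0.6692 = 0.4944

Final: 0.4944


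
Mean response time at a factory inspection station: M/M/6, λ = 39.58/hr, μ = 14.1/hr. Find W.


a = 2.8071; ρ = 0.4678; P₀ = 0.059701
Lq = P₀·a^c·ρ/(c!(1−ρ)²) = 0.06702
Wq = Lq/λ = 0.06702/39.58 = 0.001693 hr
W = Wq + 1/μ = 0.001693 + 0.07092 = 0.07262 hr

Final: 0.07262 hr


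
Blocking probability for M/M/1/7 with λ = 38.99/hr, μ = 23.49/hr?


ρ = λ/μ = 38.99/23.49 = 1.6599
P_K = (1−ρ)ρ^K/(1−ρ^(K+1)) = (-0.6599·34.712950)/(1 − 57.618473)
= -22.905523/-56.618473 = 0.404559

Final: 0.404559


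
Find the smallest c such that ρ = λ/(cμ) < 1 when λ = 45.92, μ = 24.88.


Stability requires cμ > λ ⇔ c > λ/μ.
λ/μ = 45.92/24.88 = 1.8457
Minimum integer c = ⌊1.8457⌋ + 1 = 2
Check: 2·24.88 = 49.76 > 45.92, while 1·24.88 = 24.88 ≤ 45.92

Final: 2 servers


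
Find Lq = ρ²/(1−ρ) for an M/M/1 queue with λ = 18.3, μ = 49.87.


ρ = 18.3/49.87 = 0.3670
Lq = ρ²/(1−ρ) = 0.1347/0.6330 = 0.2127

Final: 0.2127


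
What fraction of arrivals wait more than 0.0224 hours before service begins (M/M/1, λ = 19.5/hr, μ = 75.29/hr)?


ρ = 19.5/75.29 = 0.2590
P(Wq > t) = ρ·e^{−(μ−λ)t} = 0.2590·e^{−1.2497}
= 0.2590·0.286592 = 0.074227

Final: 0.074227


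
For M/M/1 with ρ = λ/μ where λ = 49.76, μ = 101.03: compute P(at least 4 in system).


ρ = 49.76/101.03 = 0.4925
P(N ≥ n) = ρ^n = 0.4925^4 = 0.058846

Final: 0.058846


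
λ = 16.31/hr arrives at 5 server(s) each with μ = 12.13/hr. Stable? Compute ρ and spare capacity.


Total capacity cμ = 5·12.13 = 60.65/hr
ρ = λ/(cμ) = 16.31/60.65 = 0.2689
Stable ⇔ ρ < 1: YES
Spare capacity = cμ − λ = 60.65 − 16.31 = 44.34/hr

Final: ρ = 0.2689; stable; margin = 44.34/hr


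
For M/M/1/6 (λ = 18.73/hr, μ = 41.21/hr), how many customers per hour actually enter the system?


ρ = 0.4545; P_K = (1−ρ)ρ^6/(1−ρ^7) = 0.004828
λ_eff = λ(1 − P_K) = 18.73·(1 − 0.004828) = 18.73·0.995172 = 18.6396 /hr

Final: 18.6396 /hr


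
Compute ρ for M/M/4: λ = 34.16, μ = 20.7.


ρ = λ/(cμ) = 34.16/(4·20.7) = 34.16/82.80 = 0.4126

Final: 0.4126


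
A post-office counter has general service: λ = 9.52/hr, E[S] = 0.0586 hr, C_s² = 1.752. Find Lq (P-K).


ρ = λ·E[S] = 9.52·0.0586 = 0.5579
Lq = ρ²(1+C_s²)/(2(1−ρ)) = 0.3112·(1+1.752)/(2·0.4421)
= 0.3112·2.7520/0.8843 = 0.96859

Final: 0.96859


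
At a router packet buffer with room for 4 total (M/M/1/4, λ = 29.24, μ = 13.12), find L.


ρ = 29.24/13.12 = 2.2287
L = ρ[1 − (K+1)ρ^K + Kρ^(K+1)] / [(1−ρ)(1−ρ^(K+1))]
Numerator: 2.2287·(1 − 5·24.670283 + 4·54.981637) = 217.461652
Denominator: (-1.2287)·(-53.981637) = 66.324999
L = 217.461652/66.324999 = 3.2787

Final: 3.2787


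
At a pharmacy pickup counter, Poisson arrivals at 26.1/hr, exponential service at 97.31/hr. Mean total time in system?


W = 1/(μ−λ) = 1/(97.31 − 26.1) = 1/71.21 = 0.01404 hr

Final: 0.01404 hr


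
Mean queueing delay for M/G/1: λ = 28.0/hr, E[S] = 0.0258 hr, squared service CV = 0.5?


ρ = λ·E[S] = 28.0·0.0258 = 0.7224
E[S²] = E[S]²(1+C_s²) = 0.0258²·(1+0.5) = 0.0009985
Wq = λ·E[S²]/(2(1−ρ)) = 28.0·0.0009985/(2·0.2776) = 0.05035 hr

Final: 0.05035 hr


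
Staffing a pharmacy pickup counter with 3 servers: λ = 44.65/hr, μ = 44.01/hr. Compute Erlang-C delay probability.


a = λ/μ = 1.0145; ρ = a/3 = 0.3382
P₀ = 0.358145 (from M/M/c formula)
C(c,a) = [a^c/(c!(1−ρ))]·P₀ = [1.04426/(6·0.6618)]·0.358145
= 0.26298·0.358145 = 0.094184

Final: 0.094184


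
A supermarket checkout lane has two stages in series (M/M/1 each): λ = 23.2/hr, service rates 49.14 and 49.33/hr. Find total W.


Each node sees arrival rate λ = 23.2/hr (tandem ⇒ throughput preserved).
W₁ = 1/(μ₁−λ) = 1/(49.14−23.2) = 0.03855 hr
W₂ = 1/(μ₂−λ) = 1/(49.33−23.2) = 0.03827 hr
W_total = W₁ + W₂ = 0.03855 + 0.03827 = 0.07682 hr

Final: 0.07682 hr


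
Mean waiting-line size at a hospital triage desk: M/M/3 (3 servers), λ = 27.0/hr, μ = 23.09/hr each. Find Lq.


a = λ/μ = 1.1693; ρ = a/3 = 0.3898
P₀ = 0.303978
Lq = P₀·a^c·ρ / (c!·(1−ρ)²) = 0.303978·1.59889·0.3898/(6·0.37237)
= 0.08479

Final: 0.08479


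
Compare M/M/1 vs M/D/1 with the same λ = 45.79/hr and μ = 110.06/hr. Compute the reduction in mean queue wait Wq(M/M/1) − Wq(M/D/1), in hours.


ρ = 45.79/110.06 = 0.4160
Wq(M/M/1) = ρ/(μ−λ) = 0.4160/64.27 = 0.006473 hr
Wq(M/D/1) = ρ/(2(μ−λ)) = 0.003237 hr
Savings = 0.006473 − 0.003237 = 0.003237 hr

Final: 0.003237 hr


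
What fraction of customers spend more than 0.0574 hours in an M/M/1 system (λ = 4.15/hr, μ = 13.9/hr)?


W ~ Exponential(μ−λ) for M/M/1.
μ − λ = 13.9 − 4.15 = 9.7500
P(W > t) = e^{−(μ−λ)t} = e^{−0.5596} = 0.571409

Final: 0.571409


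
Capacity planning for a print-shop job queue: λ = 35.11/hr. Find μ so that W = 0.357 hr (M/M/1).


W = 1/(μ−λ) ⇒ μ − λ = 1/W = 1/0.357 = 2.8011
μ = λ + 1/W = 35.11 + 2.8011 = 37.9111 per hr

Final: 37.9111 /hr


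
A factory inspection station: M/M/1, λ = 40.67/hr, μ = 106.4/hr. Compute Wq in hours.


ρ = 40.67/106.4 = 0.3822
Wq = ρ/(μ−λ) = 0.3822/(106.4 − 40.67) = 0.3822/65.73 = 0.005815 hr

Final: 0.005815 hr


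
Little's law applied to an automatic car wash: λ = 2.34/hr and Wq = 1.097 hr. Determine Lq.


Lq = λWq = 2.34·1.097 = 2.5670

Final: 2.5670


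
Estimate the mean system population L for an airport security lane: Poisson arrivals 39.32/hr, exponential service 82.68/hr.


ρ = λ/μ = 39.32/82.68 = 0.4756
L = ρ/(1−ρ) = 0.4756/(1 − 0.4756) = 0.4756/0.5244 = 0.9068

Final: 0.9068


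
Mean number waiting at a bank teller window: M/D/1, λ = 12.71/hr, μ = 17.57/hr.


ρ = 12.71/17.57 = 0.7234
M/D/1: Lq = ρ²/(2(1−ρ)) = 0.5233/(2·0.2766) = 0.94592

Final: 0.94592


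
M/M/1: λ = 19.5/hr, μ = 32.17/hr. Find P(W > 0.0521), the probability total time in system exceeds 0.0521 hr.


W ~ Exponential(μ−λ) for M/M/1.
μ − λ = 32.17 − 19.5 = 12.6700
P(W > t) = e^{−(μ−λ)t} = e^{−0.6601} = 0.516796

Final: 0.516796


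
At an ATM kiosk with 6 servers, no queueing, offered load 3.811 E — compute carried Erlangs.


B(6,3.811) = 0.103677 (Erlang-B)
Carried load = a(1 − B) = 3.811·(1 − 0.103677) = 3.811·0.896323 = 3.4159 E

Final: 3.4159 Erlangs


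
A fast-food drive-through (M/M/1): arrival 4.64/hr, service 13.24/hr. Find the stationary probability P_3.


ρ = 4.64/13.24 = 0.3505
P_n = (1−ρ)·ρ^n = (1 − 0.3505)·0.3505^3 = 0.6495·0.043042 = 0.027958

Final: 0.027958


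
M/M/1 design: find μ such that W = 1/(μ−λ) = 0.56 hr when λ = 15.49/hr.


W = 1/(μ−λ) ⇒ μ − λ = 1/W = 1/0.56 = 1.7857
μ = λ + 1/W = 15.49 + 1.7857 = 17.2757 per hr

Final: 17.2757 /hr
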